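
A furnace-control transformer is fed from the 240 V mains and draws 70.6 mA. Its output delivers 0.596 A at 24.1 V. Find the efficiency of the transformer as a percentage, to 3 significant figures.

P_in = 240 × 0.0706 = 16.9440 W.
P_out = 24.1 × 0.596 = 14.3636 W.
η = P_out/P_in = 14.3636/16.9440 = 0.848.

η ≈ 84.8%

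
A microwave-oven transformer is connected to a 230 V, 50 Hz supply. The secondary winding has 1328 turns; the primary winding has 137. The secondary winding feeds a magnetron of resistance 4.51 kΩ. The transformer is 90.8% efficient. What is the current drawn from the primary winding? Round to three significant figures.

I_p ≈ 5.28 A

V_s = 230 × 1328/137 = 2229.5 V.
I_s = V_s/R = 2229.5/4510 = 0.49434 A.
P_out = V_s I_s = 2229.5 × 0.49434 = 1102.1 W.
P_in = P_out/η = 1102.1/0.908 = 1213.8 W.
I_p = P_in/V_p = 1213.8/230 = 5.28 A.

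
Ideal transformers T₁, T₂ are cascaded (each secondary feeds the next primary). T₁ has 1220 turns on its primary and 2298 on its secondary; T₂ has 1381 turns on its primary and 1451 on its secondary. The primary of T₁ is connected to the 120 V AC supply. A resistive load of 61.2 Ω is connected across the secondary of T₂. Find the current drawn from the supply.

Secondary of T₁: V = 120.00 × 2298/1220 = 226.03 V.
Secondary of T₂: V = 226.03 × 1451/1381 = 237.49 V.
I_load = 237.49/61.2 = 3.8806 A, so P_out = 237.49 × 3.8806 = 921.59 W.
All ideal ⇒ P_in = P_out, so I_supply = 921.59/120 = 7.68 A.

I_supply ≈ 7.68 A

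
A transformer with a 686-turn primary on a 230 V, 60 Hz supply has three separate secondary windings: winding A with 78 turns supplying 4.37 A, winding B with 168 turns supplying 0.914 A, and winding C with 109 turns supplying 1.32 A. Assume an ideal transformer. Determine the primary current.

I_p ≈ 0.930 A

V_A = 230 × 78/686 = 26.152 V; V_B = 230 × 168/686 = 56.327 V; V_C = 230 × 109/686 = 36.545 V.
P_out = V_A I_A + V_B I_B + V_C I_C = 26.152×4.37 + 56.327×0.914 + 36.545×1.32 = 114.28 + 51.482 + 48.240 = 214.00 W.
Ideal ⇒ P_in = P_out, so I_p = P_out/V_p = 214.00/230 = 0.930 A.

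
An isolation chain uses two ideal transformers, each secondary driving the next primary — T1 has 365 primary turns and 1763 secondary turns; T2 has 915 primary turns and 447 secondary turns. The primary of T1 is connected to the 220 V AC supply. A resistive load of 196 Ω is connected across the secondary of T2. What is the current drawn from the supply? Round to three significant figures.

I_supply ≈ 6.25 A

Secondary of T1: V = 220.00 × 1763/365 = 1062.6 V.
Secondary of T2: V = 1062.6 × 447/915 = 519.12 V.
I_load = 519.12/196 = 2.6486 A, so P_out = 519.12 × 2.6486 = 1374.9 W.
All ideal ⇒ P_in = P_out, so I_supply = 1374.9/220 = 6.25 A.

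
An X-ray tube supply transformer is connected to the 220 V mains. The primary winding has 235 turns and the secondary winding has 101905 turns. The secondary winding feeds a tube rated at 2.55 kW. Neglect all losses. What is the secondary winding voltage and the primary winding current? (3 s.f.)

V_s ≈ 95400 V, I_p ≈ 11.6 A

V_s = V_p × N_s/N_p = 220 × 101905/235 = 95400 V.
I_s = P/V_s = 2550/95400 = 0.026729 A.
I_p = I_s × N_s/N_p = 0.026729 × 101905/235 = 11.6 A.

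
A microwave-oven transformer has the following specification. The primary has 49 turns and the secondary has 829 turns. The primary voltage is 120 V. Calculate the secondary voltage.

V_s ≈ 2030 V

V_s/V_p = N_s/N_p, so V_s = 120 × 829/49 = 2030 V.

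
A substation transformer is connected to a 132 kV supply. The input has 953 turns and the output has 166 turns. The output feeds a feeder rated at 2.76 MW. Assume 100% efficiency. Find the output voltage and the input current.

V_out ≈ 23000 V, I_in ≈ 20.9 A

V_out = V_in × N_out/N_in = 132000 × 166/953 = 22993 V.
I_out = P/V_out = 2.76×10^6/22993 = 120.04 A.
I_in = I_out × N_out/N_in = 120.04 × 166/953 = 20.9 A.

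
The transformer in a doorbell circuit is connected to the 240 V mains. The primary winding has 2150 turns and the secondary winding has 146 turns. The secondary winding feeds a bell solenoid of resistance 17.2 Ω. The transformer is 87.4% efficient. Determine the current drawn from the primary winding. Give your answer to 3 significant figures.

V_s = 240 × 146/2150 = 16.298 V.
I_s = V_s/R = 16.298/17.2 = 0.94754 A.
P_out = V_s I_s = 16.298 × 0.94754 = 15.443 W.
P_in = P_out/η = 15.443/0.874 = 17.669 W.
I_p = P_in/V_p = 17.669/240 = 0.0736 A.

I_p ≈ 0.0736 A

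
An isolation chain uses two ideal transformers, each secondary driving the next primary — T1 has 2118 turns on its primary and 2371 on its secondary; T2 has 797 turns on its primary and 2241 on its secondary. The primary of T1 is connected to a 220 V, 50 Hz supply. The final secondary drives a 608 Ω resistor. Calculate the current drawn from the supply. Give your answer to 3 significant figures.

Secondary of T1: V = 220.00 × 2371/2118 = 246.28 V.
Secondary of T2: V = 246.28 × 2241/797 = 692.49 V.
I_load = 692.49/608 = 1.1390 A, so P_out = 692.49 × 1.1390 = 788.71 W.
All ideal ⇒ P_in = P_out, so I_supply = 788.71/220 = 3.59 A.

I_supply ≈ 3.59 A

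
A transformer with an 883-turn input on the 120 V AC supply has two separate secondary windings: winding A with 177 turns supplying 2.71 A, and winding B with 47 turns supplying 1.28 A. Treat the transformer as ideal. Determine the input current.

V_A = 120 × 177/883 = 24.054 V; V_B = 120 × 47/883 = 6.3873 V.
P_out = V_A I_A + V_B I_B = 24.054×2.71 + 6.3873×1.28 = 65.187 + 8.1758 = 73.363 W.
Ideal ⇒ P_in = P_out, so I_in = P_out/V_in = 73.363/120 = 0.611 A.

I_in ≈ 0.611 A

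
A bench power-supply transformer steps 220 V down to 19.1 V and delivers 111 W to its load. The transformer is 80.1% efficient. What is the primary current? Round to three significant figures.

P_in = P_out/η = 111/0.801 = 138.58 W.
I_p = P_in/V_p = 138.58/220 = 0.630 A.

I_p ≈ 0.630 A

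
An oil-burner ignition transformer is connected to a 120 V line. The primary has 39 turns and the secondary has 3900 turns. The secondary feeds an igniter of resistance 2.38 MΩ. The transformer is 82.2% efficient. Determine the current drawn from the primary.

I_p ≈ 0.613 A

V_s = 120 × 3900/39 = 12000 V.
I_s = V_s/R = 12000/(2.38×10^6) = 0.0050420 A.
P_out = V_s I_s = 12000 × 0.0050420 = 60.504 W.
P_in = P_out/η = 60.504/0.822 = 73.606 W.
I_p = P_in/V_p = 73.606/120 = 0.613 A.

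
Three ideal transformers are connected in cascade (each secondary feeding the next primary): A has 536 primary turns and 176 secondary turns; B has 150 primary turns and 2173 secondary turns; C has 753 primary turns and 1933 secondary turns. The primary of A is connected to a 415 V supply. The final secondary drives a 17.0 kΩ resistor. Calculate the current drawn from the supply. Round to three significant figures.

Secondary of A: V = 415.00 × 176/536 = 136.27 V.
Secondary of B: V = 136.27 × 2173/150 = 1974.1 V.
Secondary of C: V = 1974.1 × 1933/753 = 5067.6 V.
I_load = 5067.6/17000 = 0.29809 A, so P_out = 5067.6 × 0.29809 = 1510.6 W.
All ideal ⇒ P_in = P_out, so I_supply = 1510.6/415 = 3.64 A.

I_supply ≈ 3.64 A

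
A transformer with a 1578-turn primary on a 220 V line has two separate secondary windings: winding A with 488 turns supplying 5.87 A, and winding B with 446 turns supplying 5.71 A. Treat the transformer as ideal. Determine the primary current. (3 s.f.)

V_A = 220 × 488/1578 = 68.035 V; V_B = 220 × 446/1578 = 62.180 V.
P_out = V_A I_A + V_B I_B = 68.035×5.87 + 62.180×5.71 = 399.37 + 355.05 = 754.42 W.
Ideal ⇒ P_in = P_out, so I_p = P_out/V_p = 754.42/220 = 3.43 A.

I_p ≈ 3.43 A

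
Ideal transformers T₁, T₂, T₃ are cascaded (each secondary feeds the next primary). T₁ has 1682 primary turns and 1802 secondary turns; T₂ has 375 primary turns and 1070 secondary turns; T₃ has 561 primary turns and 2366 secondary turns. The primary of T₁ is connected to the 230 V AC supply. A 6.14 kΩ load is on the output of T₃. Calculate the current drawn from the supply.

I_supply ≈ 6.23 A

After T₁: V = 230.00 × 1802/1682 = 246.41 V.
After T₂: V = 246.41 × 1070/375 = 703.09 V.
After T₃: V = 703.09 × 2366/561 = 2965.2 V.
I_load = 2965.2/6140 = 0.48294 A, so P_out = 2965.2 × 0.48294 = 1432.0 W.
All ideal ⇒ P_in = P_out, so I_supply = 1432.0/230 = 6.23 A.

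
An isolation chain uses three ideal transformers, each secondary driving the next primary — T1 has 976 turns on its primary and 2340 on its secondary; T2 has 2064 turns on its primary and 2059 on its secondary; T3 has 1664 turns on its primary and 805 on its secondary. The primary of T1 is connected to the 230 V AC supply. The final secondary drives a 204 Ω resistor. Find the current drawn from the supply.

Secondary of T1: V = 230.00 × 2340/976 = 551.43 V.
Secondary of T2: V = 551.43 × 2059/2064 = 550.10 V.
Secondary of T3: V = 550.10 × 805/1664 = 266.12 V.
I_load = 266.12/204 = 1.3045 A, so P_out = 266.12 × 1.3045 = 347.17 W.
All ideal ⇒ P_in = P_out, so I_supply = 347.17/230 = 1.51 A.

I_supply ≈ 1.51 A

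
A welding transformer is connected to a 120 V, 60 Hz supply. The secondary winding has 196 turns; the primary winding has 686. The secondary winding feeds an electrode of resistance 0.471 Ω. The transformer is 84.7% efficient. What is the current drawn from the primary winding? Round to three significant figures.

I_p ≈ 24.6 A

V_s = 120 × 196/686 = 34.286 V.
I_s = V_s/R = 34.286/0.471 = 72.793 A.
P_out = V_s I_s = 34.286 × 72.793 = 2495.8 W.
P_in = P_out/η = 2495.8/0.847 = 2946.6 W.
I_p = P_in/V_p = 2946.6/120 = 24.6 A.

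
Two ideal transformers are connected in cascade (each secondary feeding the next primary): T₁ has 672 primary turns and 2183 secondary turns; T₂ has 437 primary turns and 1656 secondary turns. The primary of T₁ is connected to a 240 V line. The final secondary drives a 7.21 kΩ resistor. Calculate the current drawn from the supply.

After T₁: V = 240.00 × 2183/672 = 779.64 V.
After T₂: V = 779.64 × 1656/437 = 2954.4 V.
I_load = 2954.4/7210 = 0.40977 A, so P_out = 2954.4 × 0.40977 = 1210.6 W.
All ideal ⇒ P_in = P_out, so I_supply = 1210.6/240 = 5.04 A.

I_supply ≈ 5.04 A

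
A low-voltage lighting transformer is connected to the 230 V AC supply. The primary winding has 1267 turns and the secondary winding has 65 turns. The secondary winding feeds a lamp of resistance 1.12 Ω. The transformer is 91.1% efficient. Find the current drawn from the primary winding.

V_s = 230 × 65/1267 = 11.800 V.
I_s = V_s/R = 11.800/1.12 = 10.535 A.
P_out = V_s I_s = 11.800 × 10.535 = 124.31 W.
P_in = P_out/η = 124.31/0.911 = 136.46 W.
I_p = P_in/V_p = 136.46/230 = 0.593 A.

I_p ≈ 0.593 A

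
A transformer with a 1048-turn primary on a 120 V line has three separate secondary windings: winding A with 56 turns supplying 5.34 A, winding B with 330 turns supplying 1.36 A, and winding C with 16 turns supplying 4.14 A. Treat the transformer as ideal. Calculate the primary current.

V_A = 120 × 56/1048 = 6.4122 V; V_B = 120 × 330/1048 = 37.786 V; V_C = 120 × 16/1048 = 1.8321 V.
P_out = V_A I_A + V_B I_B + V_C I_C = 6.4122×5.34 + 37.786×1.36 + 1.8321×4.14 = 34.241 + 51.389 + 7.5847 = 93.215 W.
Ideal ⇒ P_in = P_out, so I_p = P_out/V_p = 93.215/120 = 0.777 A.

I_p ≈ 0.777 A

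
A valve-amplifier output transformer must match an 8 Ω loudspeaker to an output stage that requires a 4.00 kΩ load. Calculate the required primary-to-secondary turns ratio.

Z_p/Z_s = (N_p/N_s)², so N_p/N_s = √(4000/8) = √500 = 22.4.

N_p/N_s ≈ 22.4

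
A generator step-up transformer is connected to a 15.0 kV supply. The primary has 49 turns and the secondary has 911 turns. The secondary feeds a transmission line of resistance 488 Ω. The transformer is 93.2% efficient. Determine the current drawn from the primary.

V_s = 15000 × 911/49 = 278880 V.
I_s = V_s/R = 278880/488 = 571.47 A.
P_out = V_s I_s = 278880 × 571.47 = 1.5937×10^8 W.
P_in = P_out/η = 1.5937×10^8/0.932 = 1.7100×10^8 W.
I_p = P_in/V_p = 1.7100×10^8/15000 = 11400 A.

I_p ≈ 11400 A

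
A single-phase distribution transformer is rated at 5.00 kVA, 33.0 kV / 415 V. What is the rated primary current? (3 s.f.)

I_p = S/V_p = 5000/33000 = 0.152 A.

I_p ≈ 0.152 A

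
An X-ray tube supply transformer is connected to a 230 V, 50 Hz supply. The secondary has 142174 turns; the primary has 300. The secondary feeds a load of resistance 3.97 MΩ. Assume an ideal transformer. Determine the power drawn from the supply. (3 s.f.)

V_s = V_p × N_s/N_p = 230 × 142174/300 = 109000 V.
I_s = V_s/R = 109000/(3.97×10^6) = 0.027456 A.
I_p = I_s × N_s/N_p = 0.027456 × 142174/300 = 13.012 A.
P = V_p I_p = 230 × 13.012 = 2990 W.

P ≈ 2990 W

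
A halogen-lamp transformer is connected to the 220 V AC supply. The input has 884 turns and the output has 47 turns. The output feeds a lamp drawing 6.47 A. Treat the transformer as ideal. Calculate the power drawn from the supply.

I_in = I_out × N_out/N_in = 6.47 × 47/884 = 0.34399 A.
P = V_in I_in = 220 × 0.34399 = 75.7 W.

P ≈ 75.7 W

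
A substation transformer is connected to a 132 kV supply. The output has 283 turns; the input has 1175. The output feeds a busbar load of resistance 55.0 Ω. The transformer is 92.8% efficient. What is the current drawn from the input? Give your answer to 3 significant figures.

V_out = 132000 × 283/1175 = 31792 V.
I_out = V_out/R = 31792/55.0 = 578.04 A.
P_out = V_out I_out = 31792 × 578.04 = 1.8377×10^7 W.
P_in = P_out/η = 1.8377×10^7/0.928 = 1.9803×10^7 W.
I_in = P_in/V_in = 1.9803×10^7/132000 = 150 A.

I_in ≈ 150 A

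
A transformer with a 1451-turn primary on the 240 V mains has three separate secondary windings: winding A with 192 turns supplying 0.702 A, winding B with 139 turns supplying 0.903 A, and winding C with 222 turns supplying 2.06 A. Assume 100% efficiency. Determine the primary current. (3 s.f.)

V_A = 240 × 192/1451 = 31.757 V; V_B = 240 × 139/1451 = 22.991 V; V_C = 240 × 222/1451 = 36.720 V.
P_out = V_A I_A + V_B I_B + V_C I_C = 31.757×0.702 + 22.991×0.903 + 36.720×2.06 = 22.294 + 20.761 + 75.642 = 118.70 W.
Ideal ⇒ P_in = P_out, so I_p = P_out/V_p = 118.70/240 = 0.495 A.

I_p ≈ 0.495 A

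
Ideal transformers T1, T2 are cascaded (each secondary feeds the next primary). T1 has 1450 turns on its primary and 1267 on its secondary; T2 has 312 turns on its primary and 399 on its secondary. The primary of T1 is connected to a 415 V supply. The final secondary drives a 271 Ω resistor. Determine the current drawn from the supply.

Secondary of T1: V = 415.00 × 1267/1450 = 362.62 V.
Secondary of T2: V = 362.62 × 399/312 = 463.74 V.
I_load = 463.74/271 = 1.7112 A, so P_out = 463.74 × 1.7112 = 793.56 W.
All ideal ⇒ P_in = P_out, so I_supply = 793.56/415 = 1.91 A.

I_supply ≈ 1.91 A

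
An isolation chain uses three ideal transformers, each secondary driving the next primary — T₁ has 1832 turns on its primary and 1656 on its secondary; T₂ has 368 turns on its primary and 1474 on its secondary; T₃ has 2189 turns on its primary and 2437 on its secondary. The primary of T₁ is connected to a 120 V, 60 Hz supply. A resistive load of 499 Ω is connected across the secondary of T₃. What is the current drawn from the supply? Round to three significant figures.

After T₁: V = 120.00 × 1656/1832 = 108.47 V.
After T₂: V = 108.47 × 1474/368 = 434.48 V.
After T₃: V = 434.48 × 2437/2189 = 483.70 V.
I_load = 483.70/499 = 0.96934 A, so P_out = 483.70 × 0.96934 = 468.87 W.
All ideal ⇒ P_in = P_out, so I_supply = 468.87/120 = 3.91 A.

I_supply ≈ 3.91 A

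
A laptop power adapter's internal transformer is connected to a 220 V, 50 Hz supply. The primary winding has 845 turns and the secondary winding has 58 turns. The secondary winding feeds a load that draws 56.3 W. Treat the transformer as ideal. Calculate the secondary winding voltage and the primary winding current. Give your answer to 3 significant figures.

V_s ≈ 15.1 V, I_p ≈ 0.256 A

V_s = V_p × N_s/N_p = 220 × 58/845 = 15.101 V.
I_s = P/V_s = 56.3/15.101 = 3.7283 A.
I_p = I_s × N_s/N_p = 3.7283 × 58/845 = 0.256 A.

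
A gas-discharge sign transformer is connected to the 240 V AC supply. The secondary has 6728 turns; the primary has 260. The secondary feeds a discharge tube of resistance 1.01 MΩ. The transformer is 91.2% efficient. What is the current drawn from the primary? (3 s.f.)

V_s = 240 × 6728/260 = 6210.5 V.
I_s = V_s/R = 6210.5/(1.01×10^6) = 0.0061490 A.
P_out = V_s I_s = 6210.5 × 0.0061490 = 38.188 W.
P_in = P_out/η = 38.188/0.912 = 41.873 W.
I_p = P_in/V_p = 41.873/240 = 0.174 A.

I_p ≈ 0.174 A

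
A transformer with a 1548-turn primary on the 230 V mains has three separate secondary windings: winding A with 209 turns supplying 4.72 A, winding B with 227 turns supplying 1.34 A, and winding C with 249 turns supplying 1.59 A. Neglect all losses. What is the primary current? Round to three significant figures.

I_p ≈ 1.09 A

V_A = 230 × 209/1548 = 31.053 V; V_B = 230 × 227/1548 = 33.727 V; V_C = 230 × 249/1548 = 36.996 V.
P_out = V_A I_A + V_B I_B + V_C I_C = 31.053×4.72 + 33.727×1.34 + 36.996×1.59 = 146.57 + 45.195 + 58.824 = 250.59 W.
Ideal ⇒ P_in = P_out, so I_p = P_out/V_p = 250.59/230 = 1.09 A.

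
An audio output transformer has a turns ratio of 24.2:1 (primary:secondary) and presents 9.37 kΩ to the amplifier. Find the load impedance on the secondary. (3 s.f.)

Z_s = Z_p/(N_p/N_s)² = 9370/24.2² = 16.0 Ω.

Z_s ≈ 16.0 Ω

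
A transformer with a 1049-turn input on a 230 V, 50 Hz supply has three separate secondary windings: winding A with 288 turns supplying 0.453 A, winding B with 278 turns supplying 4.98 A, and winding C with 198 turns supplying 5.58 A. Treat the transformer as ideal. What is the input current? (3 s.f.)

I_in ≈ 2.50 A

V_A = 230 × 288/1049 = 63.146 V; V_B = 230 × 278/1049 = 60.953 V; V_C = 230 × 198/1049 = 43.413 V.
P_out = V_A I_A + V_B I_B + V_C I_C = 63.146×0.453 + 60.953×4.98 + 43.413×5.58 = 28.605 + 303.55 + 242.24 = 574.40 W.
Ideal ⇒ P_in = P_out, so I_in = P_out/V_in = 574.40/230 = 2.50 A.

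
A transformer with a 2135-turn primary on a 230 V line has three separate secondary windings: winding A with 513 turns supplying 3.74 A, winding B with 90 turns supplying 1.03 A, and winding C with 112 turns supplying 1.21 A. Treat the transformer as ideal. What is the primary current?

I_p ≈ 1.01 A

V_A = 230 × 513/2135 = 55.265 V; V_B = 230 × 90/2135 = 9.6956 V; V_C = 230 × 112/2135 = 12.066 V.
P_out = V_A I_A + V_B I_B + V_C I_C = 55.265×3.74 + 9.6956×1.03 + 12.066×1.21 = 206.69 + 9.9864 + 14.599 = 231.28 W.
Ideal ⇒ P_in = P_out, so I_p = P_out/V_p = 231.28/230 = 1.01 A.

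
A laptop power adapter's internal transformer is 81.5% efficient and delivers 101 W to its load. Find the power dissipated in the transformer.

P_loss ≈ 22.9 W

P_in = P_out/η = 101/0.815 = 123.926 W.
P_loss = P_in − P_out = 123.926 − 101 = 22.9 W.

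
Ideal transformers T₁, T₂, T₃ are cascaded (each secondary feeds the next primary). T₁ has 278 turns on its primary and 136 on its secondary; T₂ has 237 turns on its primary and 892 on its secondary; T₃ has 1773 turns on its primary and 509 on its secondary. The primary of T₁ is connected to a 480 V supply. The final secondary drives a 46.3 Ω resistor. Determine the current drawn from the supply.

After T₁: V = 480.00 × 136/278 = 234.82 V.
After T₂: V = 234.82 × 892/237 = 883.80 V.
After T₃: V = 883.80 × 509/1773 = 253.72 V.
I_load = 253.72/46.3 = 5.4800 A, so P_out = 253.72 × 5.4800 = 1390.4 W.
All ideal ⇒ P_in = P_out, so I_supply = 1390.4/480 = 2.90 A.

I_supply ≈ 2.90 A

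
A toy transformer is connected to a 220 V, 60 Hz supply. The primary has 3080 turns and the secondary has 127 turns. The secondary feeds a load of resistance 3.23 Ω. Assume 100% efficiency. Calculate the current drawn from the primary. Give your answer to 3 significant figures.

V_s = V_p × N_s/N_p = 220 × 127/3080 = 9.0714 V.
I_s = V_s/R = 9.0714/3.23 = 2.8085 A.
For an ideal transformer I_p N_p = I_s N_s, so I_p = 2.8085 × 127/3080 = 0.116 A.

I_p ≈ 0.116 A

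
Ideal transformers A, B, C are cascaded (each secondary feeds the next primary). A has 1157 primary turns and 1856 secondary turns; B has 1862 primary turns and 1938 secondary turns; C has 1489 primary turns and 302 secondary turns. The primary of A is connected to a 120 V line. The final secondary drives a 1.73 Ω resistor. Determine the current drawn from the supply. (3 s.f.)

After A: V = 120.00 × 1856/1157 = 192.50 V.
After B: V = 192.50 × 1938/1862 = 200.35 V.
After C: V = 200.35 × 302/1489 = 40.636 V.
I_load = 40.636/1.73 = 23.489 A, so P_out = 40.636 × 23.489 = 954.51 W.
All ideal ⇒ P_in = P_out, so I_supply = 954.51/120 = 7.95 A.

I_supply ≈ 7.95 A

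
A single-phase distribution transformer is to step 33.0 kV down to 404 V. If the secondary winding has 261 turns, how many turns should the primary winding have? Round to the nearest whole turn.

N_p/N_s = V_p/V_s, so N_p = 261 × 33000/404 = 21319.3 ≈ 21319 turns.

N_p = 21319 turns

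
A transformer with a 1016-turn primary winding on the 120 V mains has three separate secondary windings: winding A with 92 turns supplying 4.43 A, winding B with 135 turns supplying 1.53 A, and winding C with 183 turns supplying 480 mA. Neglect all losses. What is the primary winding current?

I_p ≈ 0.691 A

V_A = 120 × 92/1016 = 10.866 V; V_B = 120 × 135/1016 = 15.945 V; V_C = 120 × 183/1016 = 21.614 V.
P_out = V_A I_A + V_B I_B + V_C I_C = 10.866×4.43 + 15.945×1.53 + 21.614×0.480 = 48.137 + 24.396 + 10.375 = 82.907 W.
Ideal ⇒ P_in = P_out, so I_p = P_out/V_p = 82.907/120 = 0.691 A.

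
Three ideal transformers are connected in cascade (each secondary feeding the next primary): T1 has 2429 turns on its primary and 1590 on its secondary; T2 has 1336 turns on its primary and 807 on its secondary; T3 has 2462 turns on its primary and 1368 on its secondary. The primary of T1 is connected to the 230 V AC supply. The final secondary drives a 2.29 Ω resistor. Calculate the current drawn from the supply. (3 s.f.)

I_supply ≈ 4.85 A

After T1: V = 230.00 × 1590/2429 = 150.56 V.
After T2: V = 150.56 × 807/1336 = 90.942 V.
After T3: V = 90.942 × 1368/2462 = 50.532 V.
I_load = 50.532/2.29 = 22.066 A, so P_out = 50.532 × 22.066 = 1115.0 W.
All ideal ⇒ P_in = P_out, so I_supply = 1115.0/230 = 4.85 A.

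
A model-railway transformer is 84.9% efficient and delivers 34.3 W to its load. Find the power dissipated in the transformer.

P_in = P_out/η = 34.3/0.849 = 40.4005 W.
P_loss = P_in − P_out = 40.4005 − 34.3 = 6.10 W.

P_loss ≈ 6.10 W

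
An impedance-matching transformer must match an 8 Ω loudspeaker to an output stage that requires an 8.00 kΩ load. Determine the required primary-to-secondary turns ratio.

Z_p/Z_s = (N_p/N_s)², so N_p/N_s = √(8000/8) = √1000 = 31.6.

N_p/N_s ≈ 31.6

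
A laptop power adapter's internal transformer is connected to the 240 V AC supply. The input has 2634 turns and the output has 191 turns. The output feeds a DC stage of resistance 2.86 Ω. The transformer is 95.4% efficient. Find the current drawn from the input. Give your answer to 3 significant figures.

V_out = 240 × 191/2634 = 17.403 V.
I_out = V_out/R = 17.403/2.86 = 6.0850 A.
P_out = V_out I_out = 17.403 × 6.0850 = 105.90 W.
P_in = P_out/η = 105.90/0.954 = 111.01 W.
I_in = P_in/V_in = 111.01/240 = 0.463 A.

I_in ≈ 0.463 A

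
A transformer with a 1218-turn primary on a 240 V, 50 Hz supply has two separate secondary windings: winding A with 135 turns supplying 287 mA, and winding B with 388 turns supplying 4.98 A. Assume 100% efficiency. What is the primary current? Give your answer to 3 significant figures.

V_A = 240 × 135/1218 = 26.601 V; V_B = 240 × 388/1218 = 76.453 V.
P_out = V_A I_A + V_B I_B = 26.601×0.287 + 76.453×4.98 = 7.6345 + 380.74 = 388.37 W.
Ideal ⇒ P_in = P_out, so I_p = P_out/V_p = 388.37/240 = 1.62 A.

I_p ≈ 1.62 A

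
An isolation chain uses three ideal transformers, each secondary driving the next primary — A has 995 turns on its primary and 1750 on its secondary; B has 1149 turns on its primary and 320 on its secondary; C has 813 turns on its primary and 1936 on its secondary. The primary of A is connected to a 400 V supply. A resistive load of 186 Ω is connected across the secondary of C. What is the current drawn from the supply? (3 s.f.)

I_supply ≈ 2.93 A

After A: V = 400.00 × 1750/995 = 703.52 V.
After B: V = 703.52 × 320/1149 = 195.93 V.
After C: V = 195.93 × 1936/813 = 466.57 V.
I_load = 466.57/186 = 2.5085 A, so P_out = 466.57 × 2.5085 = 1170.4 W.
All ideal ⇒ P_in = P_out, so I_supply = 1170.4/400 = 2.93 A.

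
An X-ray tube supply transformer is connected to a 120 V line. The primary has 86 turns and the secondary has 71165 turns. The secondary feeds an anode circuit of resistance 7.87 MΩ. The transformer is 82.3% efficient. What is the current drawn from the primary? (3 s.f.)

V_s = 120 × 71165/86 = 99300 V.
I_s = V_s/R = 99300/(7.87×10^6) = 0.012618 A.
P_out = V_s I_s = 99300 × 0.012618 = 1252.9 W.
P_in = P_out/η = 1252.9/0.823 = 1522.4 W.
I_p = P_in/V_p = 1522.4/120 = 12.7 A.

I_p ≈ 12.7 A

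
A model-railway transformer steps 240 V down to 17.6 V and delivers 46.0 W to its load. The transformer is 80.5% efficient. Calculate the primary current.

P_in = P_out/η = 46.0/0.805 = 57.143 W.
I_p = P_in/V_p = 57.143/240 = 0.238 A.

I_p ≈ 0.238 A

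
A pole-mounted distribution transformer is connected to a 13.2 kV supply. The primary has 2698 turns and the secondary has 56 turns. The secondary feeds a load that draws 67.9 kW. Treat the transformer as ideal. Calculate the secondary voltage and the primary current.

V_s ≈ 274 V, I_p ≈ 5.14 A

V_s = V_p × N_s/N_p = 13200 × 56/2698 = 273.98 V.
I_s = P/V_s = 67900/273.98 = 247.83 A.
I_p = I_s × N_s/N_p = 247.83 × 56/2698 = 5.14 A.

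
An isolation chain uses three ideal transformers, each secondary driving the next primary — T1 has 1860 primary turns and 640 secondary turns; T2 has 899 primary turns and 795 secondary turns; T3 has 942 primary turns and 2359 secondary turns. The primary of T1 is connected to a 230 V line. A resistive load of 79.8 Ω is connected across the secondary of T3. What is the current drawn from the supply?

I_supply ≈ 1.67 A

After T1: V = 230.00 × 640/1860 = 79.140 V.
After T2: V = 79.140 × 795/899 = 69.985 V.
After T3: V = 69.985 × 2359/942 = 175.26 V.
I_load = 175.26/79.8 = 2.1962 A, so P_out = 175.26 × 2.1962 = 384.91 W.
All ideal ⇒ P_in = P_out, so I_supply = 384.91/230 = 1.67 A.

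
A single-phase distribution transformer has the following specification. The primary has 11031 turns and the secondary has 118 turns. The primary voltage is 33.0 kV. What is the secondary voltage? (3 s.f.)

V_s ≈ 353 V

V_s/V_p = N_s/N_p, so V_s = 33000 × 118/11031 = 353 V.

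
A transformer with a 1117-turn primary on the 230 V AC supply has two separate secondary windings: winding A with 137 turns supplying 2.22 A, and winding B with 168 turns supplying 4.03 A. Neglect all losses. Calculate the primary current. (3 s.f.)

V_A = 230 × 137/1117 = 28.209 V; V_B = 230 × 168/1117 = 34.593 V.
P_out = V_A I_A + V_B I_B = 28.209×2.22 + 34.593×4.03 = 62.625 + 139.41 = 202.03 W.
Ideal ⇒ P_in = P_out, so I_p = P_out/V_p = 202.03/230 = 0.878 A.

I_p ≈ 0.878 A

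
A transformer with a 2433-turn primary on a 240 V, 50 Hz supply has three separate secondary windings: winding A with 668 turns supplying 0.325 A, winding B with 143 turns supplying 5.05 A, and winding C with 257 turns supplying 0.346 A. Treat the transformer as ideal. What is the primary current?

V_A = 240 × 668/2433 = 65.894 V; V_B = 240 × 143/2433 = 14.106 V; V_C = 240 × 257/2433 = 25.351 V.
P_out = V_A I_A + V_B I_B + V_C I_C = 65.894×0.325 + 14.106×5.05 + 25.351×0.346 = 21.416 + 71.236 + 8.7716 = 101.42 W.
Ideal ⇒ P_in = P_out, so I_p = P_out/V_p = 101.42/240 = 0.423 A.

I_p ≈ 0.423 A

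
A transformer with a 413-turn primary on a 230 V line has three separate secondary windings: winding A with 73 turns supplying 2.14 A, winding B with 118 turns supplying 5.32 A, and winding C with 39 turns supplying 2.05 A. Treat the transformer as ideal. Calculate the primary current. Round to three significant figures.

V_A = 230 × 73/413 = 40.654 V; V_B = 230 × 118/413 = 65.714 V; V_C = 230 × 39/413 = 21.719 V.
P_out = V_A I_A + V_B I_B + V_C I_C = 40.654×2.14 + 65.714×5.32 + 21.719×2.05 = 86.999 + 349.60 + 44.524 = 481.12 W.
Ideal ⇒ P_in = P_out, so I_p = P_out/V_p = 481.12/230 = 2.09 A.

I_p ≈ 2.09 A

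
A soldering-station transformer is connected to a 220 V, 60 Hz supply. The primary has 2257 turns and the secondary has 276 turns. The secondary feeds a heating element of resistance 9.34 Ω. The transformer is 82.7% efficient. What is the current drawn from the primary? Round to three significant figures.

I_p ≈ 0.426 A

V_s = 220 × 276/2257 = 26.903 V.
I_s = V_s/R = 26.903/9.34 = 2.8804 A.
P_out = V_s I_s = 26.903 × 2.8804 = 77.491 W.
P_in = P_out/η = 77.491/0.827 = 93.702 W.
I_p = P_in/V_p = 93.702/220 = 0.426 A.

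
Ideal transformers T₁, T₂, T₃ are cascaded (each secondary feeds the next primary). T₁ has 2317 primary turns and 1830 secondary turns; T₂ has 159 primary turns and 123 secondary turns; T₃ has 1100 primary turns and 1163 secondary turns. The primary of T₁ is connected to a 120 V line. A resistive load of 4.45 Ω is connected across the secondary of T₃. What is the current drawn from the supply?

I_supply ≈ 11.3 A

Secondary of T₁: V = 120.00 × 1830/2317 = 94.778 V.
Secondary of T₂: V = 94.778 × 123/159 = 73.319 V.
Secondary of T₃: V = 73.319 × 1163/1100 = 77.518 V.
I_load = 77.518/4.45 = 17.420 A, so P_out = 77.518 × 17.420 = 1350.3 W.
All ideal ⇒ P_in = P_out, so I_supply = 1350.3/120 = 11.3 A.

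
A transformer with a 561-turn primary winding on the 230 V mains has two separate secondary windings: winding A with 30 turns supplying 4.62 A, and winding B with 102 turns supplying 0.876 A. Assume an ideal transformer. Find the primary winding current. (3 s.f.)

I_p ≈ 0.406 A

V_A = 230 × 30/561 = 12.299 V; V_B = 230 × 102/561 = 41.818 V.
P_out = V_A I_A + V_B I_B = 12.299×4.62 + 41.818×0.876 = 56.824 + 36.633 = 93.456 W.
Ideal ⇒ P_in = P_out, so I_p = P_out/V_p = 93.456/230 = 0.406 A.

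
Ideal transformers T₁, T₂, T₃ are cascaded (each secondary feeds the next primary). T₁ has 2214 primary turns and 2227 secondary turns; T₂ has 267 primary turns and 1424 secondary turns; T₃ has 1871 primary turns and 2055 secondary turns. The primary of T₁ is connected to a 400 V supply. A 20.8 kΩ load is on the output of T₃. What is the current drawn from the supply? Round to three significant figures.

Secondary of T₁: V = 400.00 × 2227/2214 = 402.35 V.
Secondary of T₂: V = 402.35 × 1424/267 = 2145.9 V.
Secondary of T₃: V = 2145.9 × 2055/1871 = 2356.9 V.
I_load = 2356.9/20800 = 0.11331 A, so P_out = 2356.9 × 0.11331 = 267.06 W.
All ideal ⇒ P_in = P_out, so I_supply = 267.06/400 = 0.668 A.

I_supply ≈ 0.668 A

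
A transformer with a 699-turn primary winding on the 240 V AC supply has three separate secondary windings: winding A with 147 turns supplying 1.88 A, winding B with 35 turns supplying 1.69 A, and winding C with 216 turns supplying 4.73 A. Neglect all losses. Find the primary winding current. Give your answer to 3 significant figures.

I_p ≈ 1.94 A

V_A = 240 × 147/699 = 50.472 V; V_B = 240 × 35/699 = 12.017 V; V_C = 240 × 216/699 = 74.163 V.
P_out = V_A I_A + V_B I_B + V_C I_C = 50.472×1.88 + 12.017×1.69 + 74.163×4.73 = 94.888 + 20.309 + 350.79 = 465.99 W.
Ideal ⇒ P_in = P_out, so I_p = P_out/V_p = 465.99/240 = 1.94 A.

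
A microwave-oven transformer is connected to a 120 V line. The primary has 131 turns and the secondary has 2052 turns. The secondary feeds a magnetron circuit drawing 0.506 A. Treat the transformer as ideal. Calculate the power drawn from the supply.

I_p = I_s × N_s/N_p = 0.506 × 2052/131 = 7.9260 A.
P = V_p I_p = 120 × 7.9260 = 951 W.

P ≈ 951 W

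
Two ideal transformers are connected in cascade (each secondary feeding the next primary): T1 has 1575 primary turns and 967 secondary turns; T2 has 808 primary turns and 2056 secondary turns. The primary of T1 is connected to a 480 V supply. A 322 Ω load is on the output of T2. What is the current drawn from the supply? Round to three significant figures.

I_supply ≈ 3.64 A

Secondary of T1: V = 480.00 × 967/1575 = 294.70 V.
Secondary of T2: V = 294.70 × 2056/808 = 749.89 V.
I_load = 749.89/322 = 2.3289 A, so P_out = 749.89 × 2.3289 = 1746.4 W.
All ideal ⇒ P_in = P_out, so I_supply = 1746.4/480 = 3.64 A.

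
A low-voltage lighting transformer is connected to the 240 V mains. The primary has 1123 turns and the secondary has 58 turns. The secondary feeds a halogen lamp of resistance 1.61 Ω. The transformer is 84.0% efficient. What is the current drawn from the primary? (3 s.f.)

I_p ≈ 0.473 A

V_s = 240 × 58/1123 = 12.395 V.
I_s = V_s/R = 12.395/1.61 = 7.6990 A.
P_out = V_s I_s = 12.395 × 7.6990 = 95.432 W.
P_in = P_out/η = 95.432/0.840 = 113.61 W.
I_p = P_in/V_p = 113.61/240 = 0.473 A.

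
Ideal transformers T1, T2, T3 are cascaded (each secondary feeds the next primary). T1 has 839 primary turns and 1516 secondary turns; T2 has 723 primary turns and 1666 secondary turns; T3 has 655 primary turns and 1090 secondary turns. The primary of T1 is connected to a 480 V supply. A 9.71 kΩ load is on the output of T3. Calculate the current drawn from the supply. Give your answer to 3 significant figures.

Secondary of T1: V = 480.00 × 1516/839 = 867.32 V.
Secondary of T2: V = 867.32 × 1666/723 = 1998.6 V.
Secondary of T3: V = 1998.6 × 1090/655 = 3325.8 V.
I_load = 3325.8/9710 = 0.34252 A, so P_out = 3325.8 × 0.34252 = 1139.2 W.
All ideal ⇒ P_in = P_out, so I_supply = 1139.2/480 = 2.37 A.

I_supply ≈ 2.37 A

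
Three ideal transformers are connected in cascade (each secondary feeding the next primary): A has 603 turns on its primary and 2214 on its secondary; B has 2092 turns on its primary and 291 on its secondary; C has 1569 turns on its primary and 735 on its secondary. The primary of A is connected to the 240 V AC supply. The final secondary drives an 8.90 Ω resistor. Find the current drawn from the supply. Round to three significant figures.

Secondary of A: V = 240.00 × 2214/603 = 881.19 V.
Secondary of B: V = 881.19 × 291/2092 = 122.58 V.
Secondary of C: V = 122.58 × 735/1569 = 57.421 V.
I_load = 57.421/8.90 = 6.4517 A, so P_out = 57.421 × 6.4517 = 370.46 W.
All ideal ⇒ P_in = P_out, so I_supply = 370.46/240 = 1.54 A.

I_supply ≈ 1.54 A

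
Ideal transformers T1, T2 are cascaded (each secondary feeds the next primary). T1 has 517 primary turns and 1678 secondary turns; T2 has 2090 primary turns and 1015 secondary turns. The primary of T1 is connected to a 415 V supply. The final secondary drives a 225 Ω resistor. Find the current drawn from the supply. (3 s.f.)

Secondary of T1: V = 415.00 × 1678/517 = 1346.9 V.
Secondary of T2: V = 1346.9 × 1015/2090 = 654.14 V.
I_load = 654.14/225 = 2.9073 A, so P_out = 654.14 × 2.9073 = 1901.8 W.
All ideal ⇒ P_in = P_out, so I_supply = 1901.8/415 = 4.58 A.

I_supply ≈ 4.58 A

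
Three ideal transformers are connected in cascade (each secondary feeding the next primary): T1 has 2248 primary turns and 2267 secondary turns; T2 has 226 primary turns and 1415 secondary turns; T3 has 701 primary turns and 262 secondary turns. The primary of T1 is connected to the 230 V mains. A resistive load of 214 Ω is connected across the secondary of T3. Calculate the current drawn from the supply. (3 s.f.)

After T1: V = 230.00 × 2267/2248 = 231.94 V.
After T2: V = 231.94 × 1415/226 = 1452.2 V.
After T3: V = 1452.2 × 262/701 = 542.77 V.
I_load = 542.77/214 = 2.5363 A, so P_out = 542.77 × 2.5363 = 1376.6 W.
All ideal ⇒ P_in = P_out, so I_supply = 1376.6/230 = 5.99 A.

I_supply ≈ 5.99 A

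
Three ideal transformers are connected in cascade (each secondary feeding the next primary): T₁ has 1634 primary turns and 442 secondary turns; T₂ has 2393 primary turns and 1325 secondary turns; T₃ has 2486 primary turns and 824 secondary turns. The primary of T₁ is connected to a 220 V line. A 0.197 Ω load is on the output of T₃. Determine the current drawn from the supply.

After T₁: V = 220.00 × 442/1634 = 59.510 V.
After T₂: V = 59.510 × 1325/2393 = 32.951 V.
After T₃: V = 32.951 × 824/2486 = 10.922 V.
I_load = 10.922/0.197 = 55.440 A, so P_out = 10.922 × 55.440 = 605.51 W.
All ideal ⇒ P_in = P_out, so I_supply = 605.51/220 = 2.75 A.

I_supply ≈ 2.75 A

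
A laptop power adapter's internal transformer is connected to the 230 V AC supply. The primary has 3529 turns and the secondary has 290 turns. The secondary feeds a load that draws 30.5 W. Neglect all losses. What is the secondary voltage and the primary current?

V_s ≈ 18.9 V, I_p ≈ 0.133 A

V_s = V_p × N_s/N_p = 230 × 290/3529 = 18.901 V.
I_s = P/V_s = 30.5/18.901 = 1.6137 A.
I_p = I_s × N_s/N_p = 1.6137 × 290/3529 = 0.133 A.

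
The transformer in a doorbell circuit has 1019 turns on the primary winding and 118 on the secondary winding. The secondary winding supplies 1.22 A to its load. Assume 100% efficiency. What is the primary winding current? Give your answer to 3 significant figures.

I_p ≈ 0.141 A

For an ideal transformer I_p/I_s = N_s/N_p, so I_p = 1.22 × 118/1019 = 0.141 A.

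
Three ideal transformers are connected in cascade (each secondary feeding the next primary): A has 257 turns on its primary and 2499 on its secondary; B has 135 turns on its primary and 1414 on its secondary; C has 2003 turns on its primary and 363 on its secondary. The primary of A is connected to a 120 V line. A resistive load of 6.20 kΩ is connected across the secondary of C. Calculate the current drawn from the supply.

I_supply ≈ 6.59 A

Secondary of A: V = 120.00 × 2499/257 = 1166.8 V.
Secondary of B: V = 1166.8 × 1414/135 = 12222 V.
Secondary of C: V = 12222 × 363/2003 = 2214.9 V.
I_load = 2214.9/6200 = 0.35724 A, so P_out = 2214.9 × 0.35724 = 791.26 W.
All ideal ⇒ P_in = P_out, so I_supply = 791.26/120 = 6.59 A.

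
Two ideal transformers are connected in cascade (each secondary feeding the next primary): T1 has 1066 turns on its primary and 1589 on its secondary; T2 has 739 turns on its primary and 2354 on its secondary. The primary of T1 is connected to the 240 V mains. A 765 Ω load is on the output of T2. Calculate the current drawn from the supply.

After T1: V = 240.00 × 1589/1066 = 357.75 V.
After T2: V = 357.75 × 2354/739 = 1139.6 V.
I_load = 1139.6/765 = 1.4896 A, so P_out = 1139.6 × 1.4896 = 1697.5 W.
All ideal ⇒ P_in = P_out, so I_supply = 1697.5/240 = 7.07 A.

I_supply ≈ 7.07 A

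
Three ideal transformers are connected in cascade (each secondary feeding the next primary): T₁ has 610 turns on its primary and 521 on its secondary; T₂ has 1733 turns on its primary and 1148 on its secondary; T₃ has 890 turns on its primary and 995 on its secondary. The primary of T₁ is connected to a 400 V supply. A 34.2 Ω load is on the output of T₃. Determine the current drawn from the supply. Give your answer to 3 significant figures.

I_supply ≈ 4.68 A

Secondary of T₁: V = 400.00 × 521/610 = 341.64 V.
Secondary of T₂: V = 341.64 × 1148/1733 = 226.31 V.
Secondary of T₃: V = 226.31 × 995/890 = 253.01 V.
I_load = 253.01/34.2 = 7.3981 A, so P_out = 253.01 × 7.3981 = 1871.8 W.
All ideal ⇒ P_in = P_out, so I_supply = 1871.8/400 = 4.68 A.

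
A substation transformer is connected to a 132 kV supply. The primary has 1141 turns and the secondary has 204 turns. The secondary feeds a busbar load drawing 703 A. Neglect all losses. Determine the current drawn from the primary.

I_p ≈ 126 A

For an ideal transformer I_p N_p = I_s N_s, so I_p = 703 × 204/1141 = 126 A.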